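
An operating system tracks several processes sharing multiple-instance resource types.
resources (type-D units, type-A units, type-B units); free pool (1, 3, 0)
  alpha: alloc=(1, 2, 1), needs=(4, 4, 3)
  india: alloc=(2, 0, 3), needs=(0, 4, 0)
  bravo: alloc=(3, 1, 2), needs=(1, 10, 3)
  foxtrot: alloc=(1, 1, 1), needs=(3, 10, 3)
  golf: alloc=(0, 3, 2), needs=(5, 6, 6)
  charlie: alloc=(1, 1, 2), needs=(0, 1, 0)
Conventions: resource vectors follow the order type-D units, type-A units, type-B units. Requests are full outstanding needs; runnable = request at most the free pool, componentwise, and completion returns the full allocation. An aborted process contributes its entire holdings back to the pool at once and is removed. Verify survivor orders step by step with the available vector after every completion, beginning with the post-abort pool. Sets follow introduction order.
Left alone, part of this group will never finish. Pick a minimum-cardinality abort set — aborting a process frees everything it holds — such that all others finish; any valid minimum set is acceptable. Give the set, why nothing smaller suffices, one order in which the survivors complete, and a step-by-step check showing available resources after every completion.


The answer: abort foxtrot.
Key observation: aborting foxtrot returns (1, 1, 1), and bravo — hopeless before — runs at step 5 with the returned capacity in the pool.
Why nothing smaller works: aborting no one leaves the state deadlocked as given.
One survivor order: india, charlie, alpha, golf, bravo. Check, step by step (post-abort pool first):
  pool = (2, 4, 1)
  india: need (0, 4, 0) fits (2, 4, 1); releases (2, 0, 3), pool now (4, 4, 4)
  charlie: need (0, 1, 0) fits (4, 4, 4); releases (1, 1, 2), pool now (5, 5, 6)
  alpha: need (4, 4, 3) fits (5, 5, 6); releases (1, 2, 1), pool now (6, 7, 7)
  golf: need (5, 6, 6) fits (6, 7, 7); releases (0, 3, 2), pool now (6, 10, 9)
  bravo: need (1, 10, 3) fits (6, 10, 9); releases (3, 1, 2), pool now (9, 11, 11)


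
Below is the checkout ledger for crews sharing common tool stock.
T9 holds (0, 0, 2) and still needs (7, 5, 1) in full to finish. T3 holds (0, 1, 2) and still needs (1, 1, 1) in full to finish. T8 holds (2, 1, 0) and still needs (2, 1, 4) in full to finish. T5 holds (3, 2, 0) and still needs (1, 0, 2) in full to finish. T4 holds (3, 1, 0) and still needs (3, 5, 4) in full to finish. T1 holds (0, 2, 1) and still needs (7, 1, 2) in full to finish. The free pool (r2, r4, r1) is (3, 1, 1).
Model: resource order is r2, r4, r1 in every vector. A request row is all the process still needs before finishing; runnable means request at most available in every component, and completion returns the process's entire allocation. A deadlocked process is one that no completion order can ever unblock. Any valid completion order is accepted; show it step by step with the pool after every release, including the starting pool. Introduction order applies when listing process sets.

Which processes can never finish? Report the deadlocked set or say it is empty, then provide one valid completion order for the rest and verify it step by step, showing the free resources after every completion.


Deadlocked set: T9, T8, T4 and T1.
Key observation: after T3, T5 the pool peaks at (6, 4, 3), and each blocked process is short somewhere: T9 on r2, r4; T8 on r1; T4 on r4, r1; T1 on r2.
The rest can finish in the order T3, T5. Check, step by step:
  pool = (3, 1, 1)
  T3 needs (1, 1, 1) <= (3, 1, 1) -> finishes; pool += (0, 1, 2) = (3, 2, 3)
  T5 needs (1, 0, 2) <= (3, 2, 3) -> finishes; pool += (3, 2, 0) = (6, 4, 3)
The blocked processes can never fit:
  T9 cannot run: need (7, 5, 1) vs free (6, 4, 3) (insufficient r2 and r4)
  T8 cannot run: need (2, 1, 4) vs free (6, 4, 3) (insufficient r1)
  T4 cannot run: need (3, 5, 4) vs free (6, 4, 3) (insufficient r4 and r1)
  T1 cannot run: need (7, 1, 2) vs free (6, 4, 3) (insufficient r2)


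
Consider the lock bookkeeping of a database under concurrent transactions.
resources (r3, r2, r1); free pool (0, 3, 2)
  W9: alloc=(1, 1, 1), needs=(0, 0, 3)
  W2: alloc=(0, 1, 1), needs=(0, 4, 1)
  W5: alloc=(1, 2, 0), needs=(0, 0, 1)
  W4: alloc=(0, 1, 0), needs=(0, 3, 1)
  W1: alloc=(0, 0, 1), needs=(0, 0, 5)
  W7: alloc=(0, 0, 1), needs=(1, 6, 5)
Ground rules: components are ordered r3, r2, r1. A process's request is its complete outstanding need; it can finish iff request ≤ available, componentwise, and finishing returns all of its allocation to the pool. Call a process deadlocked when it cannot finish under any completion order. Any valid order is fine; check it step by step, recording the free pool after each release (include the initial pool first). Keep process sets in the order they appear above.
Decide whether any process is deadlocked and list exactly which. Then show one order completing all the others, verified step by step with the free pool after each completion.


Deadlocked: W1 and W7.
Key observation: even finishing W5, W2, W4, W9 leaves just (2, 8, 4) free — too little r1 for any of the remaining processes.
One completion order for the rest: W5, W2, W4, W9. Walking it through:
  pool = (0, 3, 2)
  W5: need (0, 0, 1) fits (0, 3, 2); releases (1, 2, 0), pool now (1, 5, 2)
  W2: need (0, 4, 1) fits (1, 5, 2); releases (0, 1, 1), pool now (1, 6, 3)
  W4: need (0, 3, 1) fits (1, 6, 3); releases (0, 1, 0), pool now (1, 7, 3)
  W9: need (0, 0, 3) fits (1, 7, 3); releases (1, 1, 1), pool now (2, 8, 4)
The stuck group stays short no matter what:
  blocked: W1 wants (0, 0, 5), pool (2, 8, 4) — not enough r1
  blocked: W7 wants (1, 6, 5), pool (2, 8, 4) — not enough r1


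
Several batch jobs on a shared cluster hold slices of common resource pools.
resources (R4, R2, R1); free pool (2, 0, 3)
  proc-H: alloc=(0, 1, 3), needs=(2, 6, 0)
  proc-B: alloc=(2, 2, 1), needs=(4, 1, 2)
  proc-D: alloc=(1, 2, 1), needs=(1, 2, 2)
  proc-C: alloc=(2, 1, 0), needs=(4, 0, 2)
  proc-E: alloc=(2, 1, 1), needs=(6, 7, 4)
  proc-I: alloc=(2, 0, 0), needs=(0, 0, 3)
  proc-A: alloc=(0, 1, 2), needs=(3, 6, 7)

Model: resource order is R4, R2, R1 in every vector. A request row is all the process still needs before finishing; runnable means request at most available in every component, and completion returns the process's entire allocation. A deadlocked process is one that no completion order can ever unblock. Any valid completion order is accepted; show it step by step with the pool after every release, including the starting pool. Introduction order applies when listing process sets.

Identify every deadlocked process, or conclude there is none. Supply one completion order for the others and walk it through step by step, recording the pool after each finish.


The deadlocked set is proc-H, proc-E and proc-A.
Key observation: proc-I, proc-C, proc-B, proc-D can finish, but then (9, 5, 5) is all there is, and the blocked group's R2 demands exceed it.
One completion order for the rest: proc-I, proc-C, proc-B, proc-D. Check, step by step:
  pool = (2, 0, 3)
  run proc-I (needs (0, 0, 3), free (2, 0, 3)); after release of (2, 0, 0) the pool is (4, 0, 3)
  run proc-C (needs (4, 0, 2), free (4, 0, 3)); after release of (2, 1, 0) the pool is (6, 1, 3)
  run proc-B (needs (4, 1, 2), free (6, 1, 3)); after release of (2, 2, 1) the pool is (8, 3, 4)
  run proc-D (needs (1, 2, 2), free (8, 3, 4)); after release of (1, 2, 1) the pool is (9, 5, 5)
The blocked processes can never fit:
  proc-H cannot run: need (2, 6, 0) vs free (9, 5, 5) (insufficient R2)
  proc-E cannot run: need (6, 7, 4) vs free (9, 5, 5) (insufficient R2)
  proc-A cannot run: need (3, 6, 7) vs free (9, 5, 5) (insufficient R2 and R1)


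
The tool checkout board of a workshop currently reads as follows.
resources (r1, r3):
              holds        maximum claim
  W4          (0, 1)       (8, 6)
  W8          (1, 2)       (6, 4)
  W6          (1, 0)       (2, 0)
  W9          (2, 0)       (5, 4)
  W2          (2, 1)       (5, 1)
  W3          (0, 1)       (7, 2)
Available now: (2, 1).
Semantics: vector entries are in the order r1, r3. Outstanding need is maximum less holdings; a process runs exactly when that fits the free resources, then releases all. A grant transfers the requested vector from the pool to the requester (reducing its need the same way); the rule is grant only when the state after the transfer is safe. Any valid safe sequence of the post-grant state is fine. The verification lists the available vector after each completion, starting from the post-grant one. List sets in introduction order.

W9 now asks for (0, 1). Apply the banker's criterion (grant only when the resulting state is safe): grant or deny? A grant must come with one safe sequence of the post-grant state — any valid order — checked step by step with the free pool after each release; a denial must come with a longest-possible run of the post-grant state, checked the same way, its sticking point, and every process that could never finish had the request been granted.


DENY. Granting would leave the state unsafe.
Key observation: after W6, W2 the pool peaks at (5, 1), and each blocked process is short somewhere: W4 on r1, r3; W8 on r3; W9 on r3; W3 on r1.
After a pretend grant, a maximal execution: W6, W2 — then nothing else fits. Step-by-step check:
  pool = (2, 0)
  W6 needs (1, 0) <= (2, 0) -> finishes; pool += (1, 0) = (3, 0)
  W2 needs (3, 0) <= (3, 0) -> finishes; pool += (2, 1) = (5, 1)
  W4 still needs (8, 5) but only (5, 1) is free — short on r1 and r3
  W8 still needs (5, 2) but only (5, 1) is free — short on r3
  W9 still needs (3, 3) but only (5, 1) is free — short on r3
  W3 still needs (7, 1) but only (5, 1) is free — short on r1
Had the request been granted, W4, W8, W9 and W3 could never finish.


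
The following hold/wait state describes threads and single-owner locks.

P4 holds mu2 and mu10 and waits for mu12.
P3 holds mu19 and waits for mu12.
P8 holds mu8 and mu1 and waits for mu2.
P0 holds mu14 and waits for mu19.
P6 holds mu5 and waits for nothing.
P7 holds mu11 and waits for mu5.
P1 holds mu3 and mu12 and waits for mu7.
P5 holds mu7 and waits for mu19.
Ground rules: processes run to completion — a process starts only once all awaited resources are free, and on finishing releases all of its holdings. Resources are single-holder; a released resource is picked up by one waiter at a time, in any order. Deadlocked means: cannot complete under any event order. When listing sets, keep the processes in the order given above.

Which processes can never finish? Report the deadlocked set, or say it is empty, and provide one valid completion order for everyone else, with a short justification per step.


Deadlocked set: P4, P3, P8, P0, P1 and P5.
Key observation: nobody on the ring P1 -> P5 -> P3 -> P1 can start until another member finishes, which never happens; P4, P8 and P0 wait into the deadlock from upstream.
The rest can finish in the order P6, P7.
Check, step by step:
  run P6 (it waits on nothing); releases mu5
  P7 waits on mu5 — all released -> runs and releases mu11


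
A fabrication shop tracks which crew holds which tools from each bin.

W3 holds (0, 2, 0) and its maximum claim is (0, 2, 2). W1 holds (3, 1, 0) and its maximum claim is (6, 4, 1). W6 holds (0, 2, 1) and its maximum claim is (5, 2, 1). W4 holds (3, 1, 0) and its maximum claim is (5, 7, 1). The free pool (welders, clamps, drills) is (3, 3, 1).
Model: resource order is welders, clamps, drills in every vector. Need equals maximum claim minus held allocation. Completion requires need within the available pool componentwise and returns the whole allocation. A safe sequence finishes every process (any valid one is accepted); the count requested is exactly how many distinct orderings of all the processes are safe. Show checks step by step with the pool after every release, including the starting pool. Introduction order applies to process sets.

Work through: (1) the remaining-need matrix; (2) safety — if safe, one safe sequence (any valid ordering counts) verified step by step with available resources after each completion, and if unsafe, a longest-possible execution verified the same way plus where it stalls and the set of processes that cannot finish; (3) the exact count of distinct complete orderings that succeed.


(1) Outstanding need per process (order welders, clamps, drills):
  W3: (0, 0, 2)
  W1: (3, 3, 1)
  W6: (5, 0, 0)
  W4: (2, 6, 1)
(2) SAFE, for example via the order W1, W6, W4, W3.
Key observation: W1 is the earliest step where a requested resource binds exactly: need (3, 3, 1), pool (3, 3, 1) at its turn.
Check, step by step:
  pool = (3, 3, 1)
  W1 needs (3, 3, 1) <= (3, 3, 1) -> finishes; pool += (3, 1, 0) = (6, 4, 1)
  W6 needs (5, 0, 0) <= (6, 4, 1) -> finishes; pool += (0, 2, 1) = (6, 6, 2)
  W4 needs (2, 6, 1) <= (6, 6, 2) -> finishes; pool += (3, 1, 0) = (9, 7, 2)
  W3 needs (0, 0, 2) <= (9, 7, 2) -> finishes; pool += (0, 2, 0) = (9, 9, 2)
(3) Exactly 2 of the possible complete orderings are safe sequences.


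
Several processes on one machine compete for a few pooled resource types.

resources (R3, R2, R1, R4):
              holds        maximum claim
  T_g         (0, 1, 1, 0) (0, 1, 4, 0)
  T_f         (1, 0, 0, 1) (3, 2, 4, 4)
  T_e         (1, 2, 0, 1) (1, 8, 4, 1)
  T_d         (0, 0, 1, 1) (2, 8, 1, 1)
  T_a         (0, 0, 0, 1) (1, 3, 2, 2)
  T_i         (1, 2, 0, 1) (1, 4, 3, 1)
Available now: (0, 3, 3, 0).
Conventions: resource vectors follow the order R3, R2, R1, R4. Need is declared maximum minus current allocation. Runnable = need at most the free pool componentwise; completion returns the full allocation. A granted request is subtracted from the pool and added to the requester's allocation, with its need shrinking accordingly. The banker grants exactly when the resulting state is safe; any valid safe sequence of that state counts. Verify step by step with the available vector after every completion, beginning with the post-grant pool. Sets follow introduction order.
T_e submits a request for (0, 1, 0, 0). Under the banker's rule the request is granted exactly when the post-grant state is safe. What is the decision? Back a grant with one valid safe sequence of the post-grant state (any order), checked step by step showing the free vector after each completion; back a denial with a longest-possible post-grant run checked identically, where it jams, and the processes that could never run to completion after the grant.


GRANT: granting preserves safety; a valid post-grant sequence is T_i, T_g, T_e, T_d, T_a, T_f.
Key observation: even at the reduced pool (0, 2, 3, 0), T_i fits immediately, so safety survives the grant.
Verifying the post-grant state step by step:
  pool = (0, 2, 3, 0)
  run T_i (needs (0, 2, 3, 0), free (0, 2, 3, 0)); after release of (1, 2, 0, 1) the pool is (1, 4, 3, 1)
  run T_g (needs (0, 0, 3, 0), free (1, 4, 3, 1)); after release of (0, 1, 1, 0) the pool is (1, 5, 4, 1)
  run T_e (needs (0, 5, 4, 0), free (1, 5, 4, 1)); after release of (1, 3, 0, 1) the pool is (2, 8, 4, 2)
  run T_d (needs (2, 8, 0, 0), free (2, 8, 4, 2)); after release of (0, 0, 1, 1) the pool is (2, 8, 5, 3)
  run T_a (needs (1, 3, 2, 1), free (2, 8, 5, 3)); after release of (0, 0, 0, 1) the pool is (2, 8, 5, 4)
  run T_f (needs (2, 2, 4, 3), free (2, 8, 5, 4)); after release of (1, 0, 0, 1) the pool is (3, 8, 5, 5)


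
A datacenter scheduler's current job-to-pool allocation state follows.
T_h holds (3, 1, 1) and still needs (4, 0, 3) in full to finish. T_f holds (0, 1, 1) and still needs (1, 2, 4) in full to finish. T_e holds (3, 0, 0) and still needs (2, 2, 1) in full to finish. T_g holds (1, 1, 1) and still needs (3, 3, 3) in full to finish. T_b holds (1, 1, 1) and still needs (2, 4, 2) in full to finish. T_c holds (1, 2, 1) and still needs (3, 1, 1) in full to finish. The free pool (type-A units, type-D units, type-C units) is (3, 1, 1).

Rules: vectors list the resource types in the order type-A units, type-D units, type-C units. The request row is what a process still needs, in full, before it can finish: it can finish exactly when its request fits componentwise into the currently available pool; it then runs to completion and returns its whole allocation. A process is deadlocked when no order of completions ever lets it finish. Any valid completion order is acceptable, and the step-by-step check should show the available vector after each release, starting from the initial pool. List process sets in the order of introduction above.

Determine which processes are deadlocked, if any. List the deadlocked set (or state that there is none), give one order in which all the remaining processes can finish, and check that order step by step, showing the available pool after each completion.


Deadlocked: T_h, T_f, T_g and T_b.
Key observation: after T_c, T_e the pool peaks at (7, 3, 2), and each blocked process is short somewhere: T_h on type-C units; T_f on type-C units; T_g on type-C units; T_b on type-D units.
A valid finishing order for the others: T_c, T_e. Step-by-step check:
  pool = (3, 1, 1)
  T_c needs (3, 1, 1) <= (3, 1, 1) -> finishes; pool += (1, 2, 1) = (4, 3, 2)
  T_e needs (2, 2, 1) <= (4, 3, 2) -> finishes; pool += (3, 0, 0) = (7, 3, 2)
None of the blocked processes ever fits:
  blocked: T_h wants (4, 0, 3), pool (7, 3, 2) — not enough type-C units
  blocked: T_f wants (1, 2, 4), pool (7, 3, 2) — not enough type-C units
  blocked: T_g wants (3, 3, 3), pool (7, 3, 2) — not enough type-C units
  blocked: T_b wants (2, 4, 2), pool (7, 3, 2) — not enough type-D units


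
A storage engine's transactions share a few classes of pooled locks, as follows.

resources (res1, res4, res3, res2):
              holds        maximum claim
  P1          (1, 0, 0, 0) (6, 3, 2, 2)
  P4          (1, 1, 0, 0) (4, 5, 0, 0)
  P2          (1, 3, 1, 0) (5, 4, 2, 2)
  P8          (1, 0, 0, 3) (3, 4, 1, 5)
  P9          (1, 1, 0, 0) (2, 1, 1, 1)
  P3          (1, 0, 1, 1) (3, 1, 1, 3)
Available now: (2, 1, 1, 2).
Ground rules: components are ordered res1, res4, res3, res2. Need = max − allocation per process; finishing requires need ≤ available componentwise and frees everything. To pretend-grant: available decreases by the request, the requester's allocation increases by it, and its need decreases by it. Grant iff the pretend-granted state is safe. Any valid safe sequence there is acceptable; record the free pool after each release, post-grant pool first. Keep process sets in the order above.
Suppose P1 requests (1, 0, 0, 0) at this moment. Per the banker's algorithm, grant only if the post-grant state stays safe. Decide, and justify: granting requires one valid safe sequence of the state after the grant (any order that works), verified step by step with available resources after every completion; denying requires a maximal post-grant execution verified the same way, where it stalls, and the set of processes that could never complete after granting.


DENY — the pretend-granted state is unsafe.
Key observation: after P9, P3 the pool peaks at (3, 2, 2, 3), and each blocked process is short somewhere: P1 on res1, res4; P4 on res4; P2 on res1; P8 on res4.
Pretend the grant happened; the run P9, P3 goes as far as possible. Step-by-step check:
  pool = (1, 1, 1, 2)
  P9: need (1, 0, 1, 1) fits (1, 1, 1, 2); releases (1, 1, 0, 0), pool now (2, 2, 1, 2)
  P3: need (2, 1, 0, 2) fits (2, 2, 1, 2); releases (1, 0, 1, 1), pool now (3, 2, 2, 3)
  P1 still needs (4, 3, 2, 2) but only (3, 2, 2, 3) is free — short on res1 and res4
  P4 still needs (3, 4, 0, 0) but only (3, 2, 2, 3) is free — short on res4
  P2 still needs (4, 1, 1, 2) but only (3, 2, 2, 3) is free — short on res1
  P8 still needs (2, 4, 1, 2) but only (3, 2, 2, 3) is free — short on res4
Had the request been granted, P1, P4, P2 and P8 could never finish.


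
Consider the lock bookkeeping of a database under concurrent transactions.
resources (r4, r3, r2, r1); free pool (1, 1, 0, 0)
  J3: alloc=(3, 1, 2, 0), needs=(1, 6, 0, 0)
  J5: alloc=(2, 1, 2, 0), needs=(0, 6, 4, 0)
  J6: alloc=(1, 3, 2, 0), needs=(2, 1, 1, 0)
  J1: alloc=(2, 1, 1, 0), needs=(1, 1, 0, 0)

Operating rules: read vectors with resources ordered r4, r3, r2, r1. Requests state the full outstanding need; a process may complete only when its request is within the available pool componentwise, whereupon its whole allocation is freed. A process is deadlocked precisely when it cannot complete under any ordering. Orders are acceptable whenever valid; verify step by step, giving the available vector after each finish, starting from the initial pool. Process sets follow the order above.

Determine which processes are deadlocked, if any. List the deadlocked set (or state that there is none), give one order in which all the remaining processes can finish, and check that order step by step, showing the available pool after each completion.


Deadlocked set: J3 and J5.
Key observation: r3 is the bottleneck — with J1, J6 done the pool holds (4, 5, 3, 0), short of every remaining need.
One completion order for the rest: J1, J6. Walking it through:
  pool = (1, 1, 0, 0)
  J1: need (1, 1, 0, 0) fits (1, 1, 0, 0); releases (2, 1, 1, 0), pool now (3, 2, 1, 0)
  J6: need (2, 1, 1, 0) fits (3, 2, 1, 0); releases (1, 3, 2, 0), pool now (4, 5, 3, 0)
None of the blocked processes ever fits:
  J3 cannot run: need (1, 6, 0, 0) vs free (4, 5, 3, 0) (insufficient r3)
  J5 cannot run: need (0, 6, 4, 0) vs free (4, 5, 3, 0) (insufficient r3 and r2)


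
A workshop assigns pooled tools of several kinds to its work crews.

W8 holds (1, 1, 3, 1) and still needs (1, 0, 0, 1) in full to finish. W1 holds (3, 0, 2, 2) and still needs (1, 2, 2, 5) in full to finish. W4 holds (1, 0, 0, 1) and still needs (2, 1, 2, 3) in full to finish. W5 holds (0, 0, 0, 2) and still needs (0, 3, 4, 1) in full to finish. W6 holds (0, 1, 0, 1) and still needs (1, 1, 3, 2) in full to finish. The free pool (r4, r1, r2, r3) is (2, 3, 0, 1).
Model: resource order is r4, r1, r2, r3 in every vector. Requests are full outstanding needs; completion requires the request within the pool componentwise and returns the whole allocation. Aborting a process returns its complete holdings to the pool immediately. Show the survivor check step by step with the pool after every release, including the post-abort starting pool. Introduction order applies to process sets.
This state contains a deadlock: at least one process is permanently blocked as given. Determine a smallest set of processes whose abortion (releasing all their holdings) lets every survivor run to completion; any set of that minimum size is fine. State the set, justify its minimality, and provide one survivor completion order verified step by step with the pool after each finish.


Minimum abort set: W1.
Key observation: no ordering could ever have run W5 before the abort of W1; with (3, 0, 2, 2) back in the pool it fits at step 3.
Why nothing smaller works: aborting no one leaves the state deadlocked as given.
Survivors finish in the order: W8, W4, W5, W6. Check, step by step (pool after the aborts first):
  pool = (5, 3, 2, 3)
  W8 needs (1, 0, 0, 1) <= (5, 3, 2, 3) -> finishes; pool += (1, 1, 3, 1) = (6, 4, 5, 4)
  W4 needs (2, 1, 2, 3) <= (6, 4, 5, 4) -> finishes; pool += (1, 0, 0, 1) = (7, 4, 5, 5)
  W5 needs (0, 3, 4, 1) <= (7, 4, 5, 5) -> finishes; pool += (0, 0, 0, 2) = (7, 4, 5, 7)
  W6 needs (1, 1, 3, 2) <= (7, 4, 5, 7) -> finishes; pool += (0, 1, 0, 1) = (7, 5, 5, 8)


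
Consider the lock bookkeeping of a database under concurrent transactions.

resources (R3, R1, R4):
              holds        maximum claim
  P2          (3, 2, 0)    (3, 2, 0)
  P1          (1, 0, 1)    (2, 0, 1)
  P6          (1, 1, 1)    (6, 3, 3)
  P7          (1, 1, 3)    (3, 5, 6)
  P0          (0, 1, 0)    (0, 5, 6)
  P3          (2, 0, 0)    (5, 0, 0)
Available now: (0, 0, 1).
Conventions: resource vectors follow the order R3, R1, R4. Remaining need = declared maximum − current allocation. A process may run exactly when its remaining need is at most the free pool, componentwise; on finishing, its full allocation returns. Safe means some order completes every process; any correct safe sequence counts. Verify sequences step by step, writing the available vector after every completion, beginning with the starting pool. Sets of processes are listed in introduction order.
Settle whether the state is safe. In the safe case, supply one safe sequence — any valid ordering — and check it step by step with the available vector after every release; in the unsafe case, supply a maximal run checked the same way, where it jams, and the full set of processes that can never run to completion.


The state is UNSAFE.
Key observation: after P2, P1, P3, P6 complete, (7, 3, 3) is the best the pool ever gets, yet each leftover process wants more R1.
Going as far as possible: P2, P1, P3, P6; after that, nothing fits. Check, step by step:
  pool = (0, 0, 1)
  P2 needs (0, 0, 0) <= (0, 0, 1) -> finishes; pool += (3, 2, 0) = (3, 2, 1)
  P1 needs (1, 0, 0) <= (3, 2, 1) -> finishes; pool += (1, 0, 1) = (4, 2, 2)
  P3 needs (3, 0, 0) <= (4, 2, 2) -> finishes; pool += (2, 0, 0) = (6, 2, 2)
  P6 needs (5, 2, 2) <= (6, 2, 2) -> finishes; pool += (1, 1, 1) = (7, 3, 3)
  blocked: P7 wants (2, 4, 3), pool (7, 3, 3) — not enough R1
  blocked: P0 wants (0, 4, 6), pool (7, 3, 3) — not enough R1 and R4
Permanently blocked: P7 and P0.


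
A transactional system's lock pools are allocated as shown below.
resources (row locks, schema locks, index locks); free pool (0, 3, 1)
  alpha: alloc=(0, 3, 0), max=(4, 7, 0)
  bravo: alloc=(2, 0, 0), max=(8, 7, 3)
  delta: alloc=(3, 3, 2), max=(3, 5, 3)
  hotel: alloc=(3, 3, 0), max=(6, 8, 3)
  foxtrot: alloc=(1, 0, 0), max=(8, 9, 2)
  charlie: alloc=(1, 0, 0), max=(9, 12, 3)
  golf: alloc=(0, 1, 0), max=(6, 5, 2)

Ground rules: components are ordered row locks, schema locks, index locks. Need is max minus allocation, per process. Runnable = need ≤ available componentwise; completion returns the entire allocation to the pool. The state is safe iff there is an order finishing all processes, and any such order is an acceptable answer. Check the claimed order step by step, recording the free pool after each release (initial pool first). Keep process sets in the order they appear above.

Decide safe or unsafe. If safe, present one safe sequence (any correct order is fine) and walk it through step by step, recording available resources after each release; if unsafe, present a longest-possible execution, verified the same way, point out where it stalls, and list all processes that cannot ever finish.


SAFE, for example via the order delta, hotel, golf, bravo, alpha, charlie, foxtrot.
Key observation: the first exact fit in this order is delta — it needs (0, 2, 1) with (0, 3, 1) free, meeting a requested resource to the last unit.
Walking it through:
  pool = (0, 3, 1)
  delta: need (0, 2, 1) fits (0, 3, 1); releases (3, 3, 2), pool now (3, 6, 3)
  hotel: need (3, 5, 3) fits (3, 6, 3); releases (3, 3, 0), pool now (6, 9, 3)
  golf: need (6, 4, 2) fits (6, 9, 3); releases (0, 1, 0), pool now (6, 10, 3)
  bravo: need (6, 7, 3) fits (6, 10, 3); releases (2, 0, 0), pool now (8, 10, 3)
  alpha: need (4, 4, 0) fits (8, 10, 3); releases (0, 3, 0), pool now (8, 13, 3)
  charlie: need (8, 12, 3) fits (8, 13, 3); releases (1, 0, 0), pool now (9, 13, 3)
  foxtrot: need (7, 9, 2) fits (9, 13, 3); releases (1, 0, 0), pool now (10, 13, 3)


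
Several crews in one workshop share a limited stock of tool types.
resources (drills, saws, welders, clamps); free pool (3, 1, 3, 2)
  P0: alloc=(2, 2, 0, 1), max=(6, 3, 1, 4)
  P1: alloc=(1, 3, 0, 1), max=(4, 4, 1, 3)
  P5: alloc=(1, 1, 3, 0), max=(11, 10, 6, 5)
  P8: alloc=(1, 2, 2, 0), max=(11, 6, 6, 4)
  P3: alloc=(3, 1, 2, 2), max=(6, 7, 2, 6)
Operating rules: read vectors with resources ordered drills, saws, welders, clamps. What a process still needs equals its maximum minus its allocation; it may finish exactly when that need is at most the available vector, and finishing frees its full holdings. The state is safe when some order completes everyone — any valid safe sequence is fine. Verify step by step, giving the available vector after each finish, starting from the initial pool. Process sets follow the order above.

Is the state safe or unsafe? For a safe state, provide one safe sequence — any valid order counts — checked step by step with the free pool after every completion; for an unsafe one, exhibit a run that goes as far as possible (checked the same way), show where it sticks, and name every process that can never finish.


The state is UNSAFE.
Key observation: P1, P0, P3 can finish, but then (9, 7, 5, 6) is all there is, and the blocked group's drills demands exceed it.
The run P1, P0, P3 cannot be extended any further. Walking it through:
  pool = (3, 1, 3, 2)
  run P1 (needs (3, 1, 1, 2), free (3, 1, 3, 2)); after release of (1, 3, 0, 1) the pool is (4, 4, 3, 3)
  run P0 (needs (4, 1, 1, 3), free (4, 4, 3, 3)); after release of (2, 2, 0, 1) the pool is (6, 6, 3, 4)
  run P3 (needs (3, 6, 0, 4), free (6, 6, 3, 4)); after release of (3, 1, 2, 2) the pool is (9, 7, 5, 6)
  blocked: P5 wants (10, 9, 3, 5), pool (9, 7, 5, 6) — not enough drills and saws
  blocked: P8 wants (10, 4, 4, 4), pool (9, 7, 5, 6) — not enough drills
Processes that can never finish: P5 and P8.


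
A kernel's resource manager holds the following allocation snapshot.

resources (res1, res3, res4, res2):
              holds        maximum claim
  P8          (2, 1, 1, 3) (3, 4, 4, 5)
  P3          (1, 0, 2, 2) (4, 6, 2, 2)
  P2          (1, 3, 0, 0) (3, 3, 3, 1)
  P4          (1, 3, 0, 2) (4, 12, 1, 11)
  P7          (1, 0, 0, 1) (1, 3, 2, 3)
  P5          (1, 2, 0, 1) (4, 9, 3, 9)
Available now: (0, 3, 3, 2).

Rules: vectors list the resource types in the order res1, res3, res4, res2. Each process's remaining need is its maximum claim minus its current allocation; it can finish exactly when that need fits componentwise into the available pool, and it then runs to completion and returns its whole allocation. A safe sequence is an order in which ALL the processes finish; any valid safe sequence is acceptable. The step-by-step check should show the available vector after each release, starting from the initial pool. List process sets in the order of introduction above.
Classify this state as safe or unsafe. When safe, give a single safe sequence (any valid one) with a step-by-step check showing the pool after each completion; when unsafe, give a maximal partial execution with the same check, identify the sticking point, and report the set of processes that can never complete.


SAFE — a valid safe sequence is P7, P8, P2, P3, P5, P4.
Key observation: at P7 the run first touches a limit — (0, 3, 2, 2) against (0, 3, 3, 2), exact on a resource it actually requests.
Verifying each step:
  pool = (0, 3, 3, 2)
  P7 needs (0, 3, 2, 2) <= (0, 3, 3, 2) -> finishes; pool += (1, 0, 0, 1) = (1, 3, 3, 3)
  P8 needs (1, 3, 3, 2) <= (1, 3, 3, 3) -> finishes; pool += (2, 1, 1, 3) = (3, 4, 4, 6)
  P2 needs (2, 0, 3, 1) <= (3, 4, 4, 6) -> finishes; pool += (1, 3, 0, 0) = (4, 7, 4, 6)
  P3 needs (3, 6, 0, 0) <= (4, 7, 4, 6) -> finishes; pool += (1, 0, 2, 2) = (5, 7, 6, 8)
  P5 needs (3, 7, 3, 8) <= (5, 7, 6, 8) -> finishes; pool += (1, 2, 0, 1) = (6, 9, 6, 9)
  P4 needs (3, 9, 1, 9) <= (6, 9, 6, 9) -> finishes; pool += (1, 3, 0, 2) = (7, 12, 6, 11)


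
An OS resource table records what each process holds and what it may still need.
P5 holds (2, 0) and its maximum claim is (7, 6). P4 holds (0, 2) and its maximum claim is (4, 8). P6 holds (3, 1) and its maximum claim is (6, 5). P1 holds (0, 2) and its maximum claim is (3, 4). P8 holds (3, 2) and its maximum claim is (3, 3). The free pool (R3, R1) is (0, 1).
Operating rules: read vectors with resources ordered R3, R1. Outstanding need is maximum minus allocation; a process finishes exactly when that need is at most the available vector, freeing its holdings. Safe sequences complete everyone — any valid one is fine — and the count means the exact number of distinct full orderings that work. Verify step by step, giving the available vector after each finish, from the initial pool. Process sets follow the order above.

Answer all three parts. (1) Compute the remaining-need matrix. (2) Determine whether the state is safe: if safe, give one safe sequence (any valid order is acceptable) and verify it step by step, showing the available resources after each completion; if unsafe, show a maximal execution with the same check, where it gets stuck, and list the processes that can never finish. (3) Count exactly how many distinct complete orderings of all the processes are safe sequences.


(1) Outstanding need per process (order R3, R1):
  P5: (5, 6)
  P4: (4, 6)
  P6: (3, 4)
  P1: (3, 2)
  P8: (0, 1)
(2) SAFE. One safe sequence: P8, P1, P6, P5, P4.
Key observation: reading the order forward, P8 is the first process whose need (0, 1) meets the free pool (0, 1) exactly on a resource it requests.
Walking it through:
  pool = (0, 1)
  run P8 (needs (0, 1), free (0, 1)); after release of (3, 2) the pool is (3, 3)
  run P1 (needs (3, 2), free (3, 3)); after release of (0, 2) the pool is (3, 5)
  run P6 (needs (3, 4), free (3, 5)); after release of (3, 1) the pool is (6, 6)
  run P5 (needs (5, 6), free (6, 6)); after release of (2, 0) the pool is (8, 6)
  run P4 (needs (4, 6), free (8, 6)); after release of (0, 2) the pool is (8, 8)
(3) The exact count: 2 of the possible complete orderings are safe sequences.


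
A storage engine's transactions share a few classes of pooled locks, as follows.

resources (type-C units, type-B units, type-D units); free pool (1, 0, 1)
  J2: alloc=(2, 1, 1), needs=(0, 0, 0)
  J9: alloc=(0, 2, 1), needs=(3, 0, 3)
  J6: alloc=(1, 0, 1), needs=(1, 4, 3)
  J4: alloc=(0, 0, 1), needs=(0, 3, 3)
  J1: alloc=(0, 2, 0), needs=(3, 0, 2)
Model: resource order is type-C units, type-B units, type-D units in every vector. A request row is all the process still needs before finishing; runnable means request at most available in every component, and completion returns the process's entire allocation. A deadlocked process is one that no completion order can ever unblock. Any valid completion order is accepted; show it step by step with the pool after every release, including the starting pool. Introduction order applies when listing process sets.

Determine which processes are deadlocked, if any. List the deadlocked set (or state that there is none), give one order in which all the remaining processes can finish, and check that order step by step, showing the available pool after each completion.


Deadlocked set: J9, J6 and J4.
Key observation: J2, J1 can finish, but then (3, 3, 2) is all there is, and the blocked group's type-D units demands exceed it.
A valid finishing order for the others: J2, J1. Check, step by step:
  pool = (1, 0, 1)
  J2: need (0, 0, 0) fits (1, 0, 1); releases (2, 1, 1), pool now (3, 1, 2)
  J1: need (3, 0, 2) fits (3, 1, 2); releases (0, 2, 0), pool now (3, 3, 2)
The blocked processes can never fit:
  J9 still needs (3, 0, 3) but only (3, 3, 2) is free — short on type-D units
  J6 still needs (1, 4, 3) but only (3, 3, 2) is free — short on type-B units and type-D units
  J4 still needs (0, 3, 3) but only (3, 3, 2) is free — short on type-D units


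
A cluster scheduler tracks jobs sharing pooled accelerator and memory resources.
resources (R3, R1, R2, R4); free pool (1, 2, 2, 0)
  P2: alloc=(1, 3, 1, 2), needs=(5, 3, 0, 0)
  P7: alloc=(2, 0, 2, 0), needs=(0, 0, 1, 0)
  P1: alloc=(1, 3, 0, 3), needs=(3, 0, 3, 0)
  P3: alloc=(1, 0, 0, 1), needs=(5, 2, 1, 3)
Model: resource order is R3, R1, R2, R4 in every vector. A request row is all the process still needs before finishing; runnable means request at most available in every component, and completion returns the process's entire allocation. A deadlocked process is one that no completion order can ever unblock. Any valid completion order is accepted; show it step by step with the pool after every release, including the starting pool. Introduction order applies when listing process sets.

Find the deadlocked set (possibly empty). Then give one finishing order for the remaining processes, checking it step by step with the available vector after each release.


The deadlocked set is P2 and P3.
Key observation: once P7, P1 finish, the pool peaks at (4, 5, 4, 3) — and every remaining process still needs more R3 than that.
The rest can finish in the order P7, P1. Check, step by step:
  pool = (1, 2, 2, 0)
  run P7 (needs (0, 0, 1, 0), free (1, 2, 2, 0)); after release of (2, 0, 2, 0) the pool is (3, 2, 4, 0)
  run P1 (needs (3, 0, 3, 0), free (3, 2, 4, 0)); after release of (1, 3, 0, 3) the pool is (4, 5, 4, 3)
The blocked processes can never fit:
  P2 cannot run: need (5, 3, 0, 0) vs free (4, 5, 4, 3) (insufficient R3)
  P3 cannot run: need (5, 2, 1, 3) vs free (4, 5, 4, 3) (insufficient R3)


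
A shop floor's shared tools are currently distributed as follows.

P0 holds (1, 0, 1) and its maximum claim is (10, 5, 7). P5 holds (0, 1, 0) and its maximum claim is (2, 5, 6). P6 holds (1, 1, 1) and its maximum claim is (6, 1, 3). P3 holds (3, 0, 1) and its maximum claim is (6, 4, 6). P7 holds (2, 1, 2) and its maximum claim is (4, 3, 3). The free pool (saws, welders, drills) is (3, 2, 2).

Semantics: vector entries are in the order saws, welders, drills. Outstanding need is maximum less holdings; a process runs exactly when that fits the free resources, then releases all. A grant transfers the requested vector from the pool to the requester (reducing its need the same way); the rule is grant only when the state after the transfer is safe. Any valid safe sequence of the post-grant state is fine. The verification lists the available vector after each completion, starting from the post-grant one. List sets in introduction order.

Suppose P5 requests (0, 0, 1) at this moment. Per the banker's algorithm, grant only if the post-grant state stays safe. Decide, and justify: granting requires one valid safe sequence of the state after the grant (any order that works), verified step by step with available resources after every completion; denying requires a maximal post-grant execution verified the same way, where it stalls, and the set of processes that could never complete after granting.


DENY: after the grant no complete ordering would exist.
Key observation: after P7, P6 complete, (6, 4, 4) is the best the pool ever gets, yet each leftover process wants more drills.
Pretend the grant happened; the run P7, P6 goes as far as possible. Verifying each step:
  pool = (3, 2, 1)
  P7 needs (2, 2, 1) <= (3, 2, 1) -> finishes; pool += (2, 1, 2) = (5, 3, 3)
  P6 needs (5, 0, 2) <= (5, 3, 3) -> finishes; pool += (1, 1, 1) = (6, 4, 4)
  blocked: P0 wants (9, 5, 6), pool (6, 4, 4) — not enough saws, welders and drills
  blocked: P5 wants (2, 4, 5), pool (6, 4, 4) — not enough drills
  blocked: P3 wants (3, 4, 5), pool (6, 4, 4) — not enough drills
Had the request been granted, P0, P5 and P3 could never finish.


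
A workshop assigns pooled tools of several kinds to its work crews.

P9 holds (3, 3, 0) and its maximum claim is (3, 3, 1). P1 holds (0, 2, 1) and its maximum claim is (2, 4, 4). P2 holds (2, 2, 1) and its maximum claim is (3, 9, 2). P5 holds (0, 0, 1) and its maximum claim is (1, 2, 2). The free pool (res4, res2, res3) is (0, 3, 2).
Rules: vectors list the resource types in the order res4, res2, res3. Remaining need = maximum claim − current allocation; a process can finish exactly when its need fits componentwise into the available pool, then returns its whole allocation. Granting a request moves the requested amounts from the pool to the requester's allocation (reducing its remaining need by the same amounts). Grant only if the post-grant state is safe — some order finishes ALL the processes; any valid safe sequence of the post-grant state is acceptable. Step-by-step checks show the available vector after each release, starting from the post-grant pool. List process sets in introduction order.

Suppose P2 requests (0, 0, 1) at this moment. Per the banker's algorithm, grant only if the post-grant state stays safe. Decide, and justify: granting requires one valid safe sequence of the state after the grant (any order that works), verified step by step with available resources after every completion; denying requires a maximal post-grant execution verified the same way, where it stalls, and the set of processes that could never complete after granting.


DENY. Granting would leave the state unsafe.
Key observation: after P9, P5 the pool peaks at (3, 6, 2), and each blocked process is short somewhere: P1 on res3; P2 on res2.
On the post-grant state, P9, P5 is a maximal run — nothing extends it. Verifying each step:
  pool = (0, 3, 1)
  run P9 (needs (0, 0, 1), free (0, 3, 1)); after release of (3, 3, 0) the pool is (3, 6, 1)
  run P5 (needs (1, 2, 1), free (3, 6, 1)); after release of (0, 0, 1) the pool is (3, 6, 2)
  P1 still needs (2, 2, 3) but only (3, 6, 2) is free — short on res3
  P2 still needs (1, 7, 0) but only (3, 6, 2) is free — short on res2
Had the request been granted, P1 and P2 could never finish.
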